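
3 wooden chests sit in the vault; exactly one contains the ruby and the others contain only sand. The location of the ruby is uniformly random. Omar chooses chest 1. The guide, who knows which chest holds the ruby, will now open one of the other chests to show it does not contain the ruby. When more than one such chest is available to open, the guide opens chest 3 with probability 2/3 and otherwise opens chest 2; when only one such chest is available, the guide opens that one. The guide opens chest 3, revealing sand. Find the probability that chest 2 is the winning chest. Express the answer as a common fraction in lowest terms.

Condition on the true location of the ruby.
If it is in chest 1 (prior 1/3): chest 3 is available, opened with probability 2/3; weight (1/3)·(2/3) = 2/9.
If it is in chest 2 (prior 1/3): only chest 3 is available, probability 1; weight (1/3)·1 = 1/3.
If it is in chest 3 (prior 1/3): the guide opened chest 3, so this case is ruled out; weight (1/3)·0 = 0.
The weights sum to 5/9.
So P(the ruby in chest 2 | the guide opened chest 3) = (1/3) / (5/9) = 3/5.

3/5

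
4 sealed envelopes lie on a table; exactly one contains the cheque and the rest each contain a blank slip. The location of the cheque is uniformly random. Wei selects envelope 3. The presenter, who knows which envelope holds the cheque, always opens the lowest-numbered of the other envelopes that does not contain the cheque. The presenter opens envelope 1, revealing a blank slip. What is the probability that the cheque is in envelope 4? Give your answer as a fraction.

1/3

Apply Bayes' rule, conditioning on where the cheque actually is.
If it is in envelope 1 (prior 1/4): the presenter opened envelope 1, so this case is ruled out; weight (1/4)·0 = 0.
If it is in any of envelopes 2, 3, and 4 (prior 1/4 each): envelope 1 is the lowest-numbered option available, probability 1; weight (1/4)·1 = 1/4 each.
The weights sum to 3/4.
So P(the cheque in envelope 4 | the presenter opened envelope 1) = (1/4) / (3/4) = 1/3.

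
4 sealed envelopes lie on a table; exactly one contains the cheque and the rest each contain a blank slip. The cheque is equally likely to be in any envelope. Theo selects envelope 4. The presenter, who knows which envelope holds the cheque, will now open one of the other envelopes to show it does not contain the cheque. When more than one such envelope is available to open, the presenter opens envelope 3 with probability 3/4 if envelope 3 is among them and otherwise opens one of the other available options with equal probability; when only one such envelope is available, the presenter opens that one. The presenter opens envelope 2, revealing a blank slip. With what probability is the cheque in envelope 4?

1/7

Condition on the true location of the cheque.
If it is in envelope 1 (prior 1/4): envelope 3 is available but not opened, probability 1/4; weight (1/4)·(1/4) = 1/16.
If it is in envelope 2 (prior 1/4): the presenter opened envelope 2, so this case is ruled out; weight (1/4)·0 = 0.
If it is in envelope 3 (prior 1/4): envelope 3 holds the prize so is unavailable; the presenter chooses uniformly among the 2 others, probability 1/2; weight (1/4)·(1/2) = 1/8.
If it is in envelope 4 (prior 1/4): envelope 3 is available but not opened; envelope 2 gets probability (1 − 3/4)/2 = 1/8; weight (1/4)·(1/8) = 1/32.
The weights sum to 7/32.
So P(the cheque in envelope 4 | the presenter opened envelope 2) = (1/32) / (7/32) = 1/7.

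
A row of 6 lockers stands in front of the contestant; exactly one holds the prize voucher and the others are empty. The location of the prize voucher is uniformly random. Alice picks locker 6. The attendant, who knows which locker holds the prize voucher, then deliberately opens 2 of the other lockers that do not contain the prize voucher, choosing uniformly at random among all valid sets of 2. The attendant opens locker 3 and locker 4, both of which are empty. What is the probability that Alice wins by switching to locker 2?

Apply Bayes' rule, conditioning on where the prize voucher actually is.
If it is in any of lockers 1, 2, and 5 (prior 1/6 each): the attendant has 6 equally likely choices, so probability 1/6; weight (1/6)·(1/6) = 1/36 each.
If it is in either of lockers 3 and 4 (prior 1/6 each): that locker was opened and seen not to hold the prize — ruled out; weight (1/6)·0 = 0 each.
If it is in locker 6 (prior 1/6): the attendant has 10 equally likely choices, so probability 1/10; weight (1/6)·(1/10) = 1/60.
The weights sum to 1/10.
So P(the prize voucher in locker 2 | the attendant opened locker 3 and locker 4) = (1/36) / (1/10) = 5/18.

5/18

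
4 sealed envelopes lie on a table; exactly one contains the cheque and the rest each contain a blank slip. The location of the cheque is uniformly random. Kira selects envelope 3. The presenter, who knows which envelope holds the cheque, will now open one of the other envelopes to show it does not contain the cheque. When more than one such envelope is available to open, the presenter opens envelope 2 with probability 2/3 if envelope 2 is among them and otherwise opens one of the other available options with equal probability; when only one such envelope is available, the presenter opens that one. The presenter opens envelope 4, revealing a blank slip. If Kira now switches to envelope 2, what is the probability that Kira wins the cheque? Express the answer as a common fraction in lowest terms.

Consider each possible location of the cheque in turn.
If it is in envelope 1 (prior 1/4): envelope 2 is available but not opened, probability 1/3; weight (1/4)·(1/3) = 1/12.
If it is in envelope 2 (prior 1/4): envelope 2 holds the prize so is unavailable; the presenter chooses uniformly among the 2 others, probability 1/2; weight (1/4)·(1/2) = 1/8.
If it is in envelope 3 (prior 1/4): envelope 2 is available but not opened; envelope 4 gets probability (1 − 2/3)/2 = 1/6; weight (1/4)·(1/6) = 1/24.
If it is in envelope 4 (prior 1/4): the presenter opened envelope 4, so this case is ruled out; weight (1/4)·0 = 0.
The weights sum to 1/4.
So P(the cheque in envelope 2 | the presenter opened envelope 4) = (1/8) / (1/4) = 1/2.

1/2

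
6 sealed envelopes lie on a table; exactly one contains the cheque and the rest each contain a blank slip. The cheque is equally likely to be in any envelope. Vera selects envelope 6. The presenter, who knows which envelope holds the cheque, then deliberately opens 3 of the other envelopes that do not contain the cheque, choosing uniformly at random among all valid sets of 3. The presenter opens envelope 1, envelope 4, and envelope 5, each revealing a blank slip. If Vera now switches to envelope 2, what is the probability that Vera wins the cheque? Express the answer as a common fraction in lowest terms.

Apply Bayes' rule, conditioning on where the cheque actually is.
If it is in any of envelopes 1, 4, and 5 (prior 1/6 each): that envelope was opened and seen not to hold the prize — ruled out; weight (1/6)·0 = 0 each.
If it is in either of envelopes 2 and 3 (prior 1/6 each): the presenter has 4 equally likely choices, so probability 1/4; weight (1/6)·(1/4) = 1/24 each.
If it is in envelope 6 (prior 1/6): the presenter has 10 equally likely choices, so probability 1/10; weight (1/6)·(1/10) = 1/60.
The weights sum to 1/10.
So P(the cheque in envelope 2 | the presenter opened envelope 1, envelope 4, and envelope 5) = (1/24) / (1/10) = 5/12.

5/12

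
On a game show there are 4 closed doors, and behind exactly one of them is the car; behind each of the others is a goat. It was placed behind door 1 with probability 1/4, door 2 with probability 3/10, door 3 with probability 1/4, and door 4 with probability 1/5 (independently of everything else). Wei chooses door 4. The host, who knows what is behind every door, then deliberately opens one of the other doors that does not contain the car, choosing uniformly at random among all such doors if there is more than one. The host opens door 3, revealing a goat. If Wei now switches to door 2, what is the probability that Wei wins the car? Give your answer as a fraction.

Consider each possible location of the car in turn.
If it is behind door 1 (prior 1/4): the host has 2 equally likely choices, so probability 1/2; weight (1/4)·(1/2) = 1/8.
If it is behind door 2 (prior 3/10): the host has 2 equally likely choices, so probability 1/2; weight (3/10)·(1/2) = 3/20.
If it is behind door 3 (prior 1/4): the host opened door 3, so this case is ruled out; weight (1/4)·0 = 0.
If it is behind door 4 (prior 1/5): the host has 3 equally likely choices, so probability 1/3; weight (1/5)·(1/3) = 1/15.
The weights sum to 41/120.
So P(the car behind door 2 | the host opened door 3) = (3/20) / (41/120) = 18/41.

18/41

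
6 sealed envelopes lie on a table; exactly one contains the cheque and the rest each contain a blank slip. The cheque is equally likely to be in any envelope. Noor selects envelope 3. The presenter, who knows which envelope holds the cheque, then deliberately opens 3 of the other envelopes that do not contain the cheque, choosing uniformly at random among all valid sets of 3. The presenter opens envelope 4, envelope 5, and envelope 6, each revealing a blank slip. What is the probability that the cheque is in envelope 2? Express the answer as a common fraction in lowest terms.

Consider each possible location of the cheque in turn.
If it is in either of envelopes 1 and 2 (prior 1/6 each): the presenter has 4 equally likely choices, so probability 1/4; weight (1/6)·(1/4) = 1/24 each.
If it is in envelope 3 (prior 1/6): the presenter has 10 equally likely choices, so probability 1/10; weight (1/6)·(1/10) = 1/60.
If it is in any of envelopes 4, 5, and 6 (prior 1/6 each): that envelope was opened and seen not to hold the prize — ruled out; weight (1/6)·0 = 0 each.
The weights sum to 1/10.
So P(the cheque in envelope 2 | the presenter opened envelope 4, envelope 5, and envelope 6) = (1/24) / (1/10) = 5/12.

5/12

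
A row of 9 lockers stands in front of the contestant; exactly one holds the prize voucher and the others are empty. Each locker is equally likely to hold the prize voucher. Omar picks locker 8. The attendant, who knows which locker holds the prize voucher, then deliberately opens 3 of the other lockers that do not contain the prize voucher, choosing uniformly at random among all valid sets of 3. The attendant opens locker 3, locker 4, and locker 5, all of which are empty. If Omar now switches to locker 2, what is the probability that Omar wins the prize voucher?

Consider each possible location of the prize voucher in turn.
If it is in any of lockers 1, 2, 6, 7, and 9 (prior 1/9 each): the attendant has 35 equally likely choices, so probability 1/35; weight (1/9)·(1/35) = 1/315 each.
If it is in any of lockers 3, 4, and 5 (prior 1/9 each): that locker was opened and seen not to hold the prize — ruled out; weight (1/9)·0 = 0 each.
If it is in locker 8 (prior 1/9): the attendant has 56 equally likely choices, so probability 1/56; weight (1/9)·(1/56) = 1/504.
The weights sum to 1/56.
So P(the prize voucher in locker 2 | the attendant opened locker 3, locker 4, and locker 5) = (1/315) / (1/56) = 8/45.

8/45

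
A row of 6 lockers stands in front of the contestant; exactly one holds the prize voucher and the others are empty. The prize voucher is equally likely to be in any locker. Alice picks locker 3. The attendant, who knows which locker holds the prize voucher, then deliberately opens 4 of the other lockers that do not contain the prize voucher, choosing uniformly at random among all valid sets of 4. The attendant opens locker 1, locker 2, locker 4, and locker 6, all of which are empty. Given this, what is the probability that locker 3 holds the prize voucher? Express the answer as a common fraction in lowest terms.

1/6

Apply Bayes' rule, conditioning on where the prize voucher actually is.
If it is in any of lockers 1, 2, 4, and 6 (prior 1/6 each): that locker was opened and seen not to hold the prize — ruled out; weight (1/6)·0 = 0 each.
If it is in locker 3 (prior 1/6): the attendant has 5 equally likely choices, so probability 1/5; weight (1/6)·(1/5) = 1/30.
If it is in locker 5 (prior 1/6): the attendant has no choice, probability 1; weight (1/6)·1 = 1/6.
The weights sum to 1/5.
So P(the prize voucher in locker 3 | the attendant opened locker 1, locker 2, locker 4, and locker 6) = (1/30) / (1/5) = 1/6.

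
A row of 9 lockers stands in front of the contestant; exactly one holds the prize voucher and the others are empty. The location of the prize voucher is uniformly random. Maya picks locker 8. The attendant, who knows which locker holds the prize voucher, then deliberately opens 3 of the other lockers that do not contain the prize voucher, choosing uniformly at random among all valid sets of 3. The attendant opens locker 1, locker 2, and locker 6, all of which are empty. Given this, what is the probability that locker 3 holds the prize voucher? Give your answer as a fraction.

Apply Bayes' rule, conditioning on where the prize voucher actually is.
If it is in any of lockers 1, 2, and 6 (prior 1/9 each): that locker was opened and seen not to hold the prize — ruled out; weight (1/9)·0 = 0 each.
If it is in any of lockers 3, 4, 5, 7, and 9 (prior 1/9 each): the attendant has 35 equally likely choices, so probability 1/35; weight (1/9)·(1/35) = 1/315 each.
If it is in locker 8 (prior 1/9): the attendant has 56 equally likely choices, so probability 1/56; weight (1/9)·(1/56) = 1/504.
The weights sum to 1/56.
So P(the prize voucher in locker 3 | the attendant opened locker 1, locker 2, and locker 6) = (1/315) / (1/56) = 8/45.

8/45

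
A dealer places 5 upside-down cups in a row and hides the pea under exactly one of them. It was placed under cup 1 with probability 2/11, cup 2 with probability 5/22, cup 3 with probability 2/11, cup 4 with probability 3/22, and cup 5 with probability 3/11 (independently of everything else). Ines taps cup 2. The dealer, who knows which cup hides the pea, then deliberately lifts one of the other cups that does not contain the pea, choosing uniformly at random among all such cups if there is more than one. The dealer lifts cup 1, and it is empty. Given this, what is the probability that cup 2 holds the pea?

15/67

Apply Bayes' rule, conditioning on where the pea actually is.
If it is under cup 1 (prior 2/11): the dealer opened cup 1, so this case is ruled out; weight (2/11)·0 = 0.
If it is under cup 2 (prior 5/22): the dealer has 4 equally likely choices, so probability 1/4; weight (5/22)·(1/4) = 5/88.
If it is under cup 3 (prior 2/11): the dealer has 3 equally likely choices, so probability 1/3; weight (2/11)·(1/3) = 2/33.
If it is under cup 4 (prior 3/22): the dealer has 3 equally likely choices, so probability 1/3; weight (3/22)·(1/3) = 1/22.
If it is under cup 5 (prior 3/11): the dealer has 3 equally likely choices, so probability 1/3; weight (3/11)·(1/3) = 1/11.
The weights sum to 67/264.
So P(the pea under cup 2 | the dealer opened cup 1) = (5/88) / (67/264) = 15/67.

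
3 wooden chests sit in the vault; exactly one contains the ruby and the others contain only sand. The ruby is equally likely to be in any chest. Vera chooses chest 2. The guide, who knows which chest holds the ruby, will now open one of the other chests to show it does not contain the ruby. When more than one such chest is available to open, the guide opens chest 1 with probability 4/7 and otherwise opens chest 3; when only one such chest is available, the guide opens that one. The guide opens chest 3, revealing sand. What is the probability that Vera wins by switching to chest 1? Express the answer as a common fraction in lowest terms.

7/10

Apply Bayes' rule, conditioning on where the ruby actually is.
If it is in chest 1 (prior 1/3): only chest 3 is available, probability 1; weight (1/3)·1 = 1/3.
If it is in chest 2 (prior 1/3): chest 1 is available but not opened, probability 3/7; weight (1/3)·(3/7) = 1/7.
If it is in chest 3 (prior 1/3): the guide opened chest 3, so this case is ruled out; weight (1/3)·0 = 0.
The weights sum to 10/21.
So P(the ruby in chest 1 | the guide opened chest 3) = (1/3) / (10/21) = 7/10.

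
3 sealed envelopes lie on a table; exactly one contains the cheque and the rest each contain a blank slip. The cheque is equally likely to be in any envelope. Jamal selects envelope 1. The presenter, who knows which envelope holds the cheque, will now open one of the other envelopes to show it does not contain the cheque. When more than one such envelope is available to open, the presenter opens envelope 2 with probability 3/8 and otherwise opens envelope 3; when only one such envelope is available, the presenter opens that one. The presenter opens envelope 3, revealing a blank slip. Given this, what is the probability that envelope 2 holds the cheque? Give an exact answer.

Consider each possible location of the cheque in turn.
If it is in envelope 1 (prior 1/3): envelope 2 is available but not opened, probability 5/8; weight (1/3)·(5/8) = 5/24.
If it is in envelope 2 (prior 1/3): only envelope 3 is available, probability 1; weight (1/3)·1 = 1/3.
If it is in envelope 3 (prior 1/3): the presenter opened envelope 3, so this case is ruled out; weight (1/3)·0 = 0.
The weights sum to 13/24.
So P(the cheque in envelope 2 | the presenter opened envelope 3) = (1/3) / (13/24) = 8/13.

8/13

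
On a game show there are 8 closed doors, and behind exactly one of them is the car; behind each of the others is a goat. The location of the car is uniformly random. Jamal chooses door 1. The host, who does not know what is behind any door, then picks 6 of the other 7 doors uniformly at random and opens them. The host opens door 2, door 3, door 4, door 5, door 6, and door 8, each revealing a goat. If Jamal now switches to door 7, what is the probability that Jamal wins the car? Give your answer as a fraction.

Because the host chose which doors to open without knowing where the car is, the choice is independent of the prize location. Learning that none of the 6 opened doors holds the car simply rules out those 6 locations and leaves the remaining 2 doors still equally likely by symmetry.
So P(the car behind door 7) = 1/2.

1/2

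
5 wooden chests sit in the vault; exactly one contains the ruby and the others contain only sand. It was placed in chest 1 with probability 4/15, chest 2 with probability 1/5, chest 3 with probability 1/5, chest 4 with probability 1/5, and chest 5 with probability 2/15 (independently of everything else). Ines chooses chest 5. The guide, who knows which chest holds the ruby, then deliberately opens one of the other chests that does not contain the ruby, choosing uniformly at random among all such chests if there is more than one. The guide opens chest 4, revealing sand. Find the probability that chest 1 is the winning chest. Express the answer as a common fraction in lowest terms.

8/23

Condition on the true location of the ruby.
If it is in chest 1 (prior 4/15): the guide has 3 equally likely choices, so probability 1/3; weight (4/15)·(1/3) = 4/45.
If it is in either of chests 2 and 3 (prior 1/5 each): the guide has 3 equally likely choices, so probability 1/3; weight (1/5)·(1/3) = 1/15 each.
If it is in chest 4 (prior 1/5): the guide opened chest 4, so this case is ruled out; weight (1/5)·0 = 0.
If it is in chest 5 (prior 2/15): the guide has 4 equally likely choices, so probability 1/4; weight (2/15)·(1/4) = 1/30.
The weights sum to 23/90.
So P(the ruby in chest 1 | the guide opened chest 4) = (4/45) / (23/90) = 8/23.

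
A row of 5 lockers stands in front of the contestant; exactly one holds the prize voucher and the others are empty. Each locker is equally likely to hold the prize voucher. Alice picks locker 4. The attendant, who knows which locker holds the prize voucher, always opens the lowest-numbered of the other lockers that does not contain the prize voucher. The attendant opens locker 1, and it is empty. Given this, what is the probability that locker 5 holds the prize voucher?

Condition on the true location of the prize voucher.
If it is in locker 1 (prior 1/5): the attendant opened locker 1, so this case is ruled out; weight (1/5)·0 = 0.
If it is in any of lockers 2, 3, 4, and 5 (prior 1/5 each): locker 1 is the lowest-numbered option available, probability 1; weight (1/5)·1 = 1/5 each.
The weights sum to 4/5.
So P(the prize voucher in locker 5 | the attendant opened locker 1) = (1/5) / (4/5) = 1/4.

1/4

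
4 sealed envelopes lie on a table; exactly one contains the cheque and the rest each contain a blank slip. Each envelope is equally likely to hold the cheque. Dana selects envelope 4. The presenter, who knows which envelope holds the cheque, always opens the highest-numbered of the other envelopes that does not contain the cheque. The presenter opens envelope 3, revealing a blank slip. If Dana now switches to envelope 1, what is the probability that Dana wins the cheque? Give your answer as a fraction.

1/3

Apply Bayes' rule, conditioning on where the cheque actually is.
If it is in any of envelopes 1, 2, and 4 (prior 1/4 each): envelope 3 is the highest-numbered option available, probability 1; weight (1/4)·1 = 1/4 each.
If it is in envelope 3 (prior 1/4): the presenter opened envelope 3, so this case is ruled out; weight (1/4)·0 = 0.
The weights sum to 3/4.
So P(the cheque in envelope 1 | the presenter opened envelope 3) = (1/4) / (3/4) = 1/3.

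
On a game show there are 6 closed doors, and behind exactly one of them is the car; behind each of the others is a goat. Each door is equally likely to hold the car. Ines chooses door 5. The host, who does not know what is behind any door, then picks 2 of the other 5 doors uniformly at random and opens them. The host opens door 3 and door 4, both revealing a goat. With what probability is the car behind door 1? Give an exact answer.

Consider each possible location of the car in turn.
If it is behind any of doors 1, 2, 5, and 6 (prior 1/6 each): the host picks exactly this set with probability 1/10 regardless, and none is the prize; weight (1/6)·(1/10) = 1/60 each.
If it is behind either of doors 3 and 4 (prior 1/6 each): that door was opened and seen not to hold the prize — ruled out; weight (1/6)·0 = 0 each.
The weights sum to 1/15.
So P(the car behind door 1 | the host opened door 3 and door 4) = (1/60) / (1/15) = 1/4.

1/4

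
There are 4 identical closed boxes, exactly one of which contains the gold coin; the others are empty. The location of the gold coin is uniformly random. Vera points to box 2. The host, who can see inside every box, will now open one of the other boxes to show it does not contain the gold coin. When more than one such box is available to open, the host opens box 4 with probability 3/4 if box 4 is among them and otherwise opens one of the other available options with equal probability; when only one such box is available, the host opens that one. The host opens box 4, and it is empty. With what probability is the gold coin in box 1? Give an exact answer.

Consider each possible location of the gold coin in turn.
If it is in any of boxes 1, 2, and 3 (prior 1/4 each): box 4 is available, opened with probability 3/4; weight (1/4)·(3/4) = 3/16 each.
If it is in box 4 (prior 1/4): the host opened box 4, so this case is ruled out; weight (1/4)·0 = 0.
The weights sum to 9/16.
So P(the gold coin in box 1 | the host opened box 4) = (3/16) / (9/16) = 1/3.

1/3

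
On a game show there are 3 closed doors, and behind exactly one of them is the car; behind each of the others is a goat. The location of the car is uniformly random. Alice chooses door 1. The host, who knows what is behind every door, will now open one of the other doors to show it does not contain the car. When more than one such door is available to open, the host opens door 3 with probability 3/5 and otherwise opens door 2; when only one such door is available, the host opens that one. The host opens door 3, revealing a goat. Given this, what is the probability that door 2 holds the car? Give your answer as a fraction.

Consider each possible location of the car in turn.
If it is behind door 1 (prior 1/3): door 3 is available, opened with probability 3/5; weight (1/3)·(3/5) = 1/5.
If it is behind door 2 (prior 1/3): only door 3 is available, probability 1; weight (1/3)·1 = 1/3.
If it is behind door 3 (prior 1/3): the host opened door 3, so this case is ruled out; weight (1/3)·0 = 0.
The weights sum to 8/15.
So P(the car behind door 2 | the host opened door 3) = (1/3) / (8/15) = 5/8.

5/8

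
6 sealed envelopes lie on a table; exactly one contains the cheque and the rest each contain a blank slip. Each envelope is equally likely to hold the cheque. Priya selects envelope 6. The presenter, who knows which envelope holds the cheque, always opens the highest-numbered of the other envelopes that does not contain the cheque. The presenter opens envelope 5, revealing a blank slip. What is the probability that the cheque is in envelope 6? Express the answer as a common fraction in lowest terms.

1/5

Condition on the true location of the cheque.
If it is in any of envelopes 1, 2, 3, 4, and 6 (prior 1/6 each): envelope 5 is the highest-numbered option available, probability 1; weight (1/6)·1 = 1/6 each.
If it is in envelope 5 (prior 1/6): the presenter opened envelope 5, so this case is ruled out; weight (1/6)·0 = 0.
The weights sum to 5/6.
So P(the cheque in envelope 6 | the presenter opened envelope 5) = (1/6) / (5/6) = 1/5.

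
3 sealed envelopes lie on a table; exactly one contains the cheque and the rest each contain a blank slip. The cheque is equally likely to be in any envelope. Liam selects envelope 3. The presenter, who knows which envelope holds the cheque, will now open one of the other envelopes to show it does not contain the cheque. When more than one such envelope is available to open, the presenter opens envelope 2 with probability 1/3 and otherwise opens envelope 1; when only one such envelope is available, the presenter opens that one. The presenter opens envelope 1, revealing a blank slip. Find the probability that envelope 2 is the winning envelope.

3/5

Consider each possible location of the cheque in turn.
If it is in envelope 1 (prior 1/3): the presenter opened envelope 1, so this case is ruled out; weight (1/3)·0 = 0.
If it is in envelope 2 (prior 1/3): only envelope 1 is available, probability 1; weight (1/3)·1 = 1/3.
If it is in envelope 3 (prior 1/3): envelope 2 is available but not opened, probability 2/3; weight (1/3)·(2/3) = 2/9.
The weights sum to 5/9.
So P(the cheque in envelope 2 | the presenter opened envelope 1) = (1/3) / (5/9) = 3/5.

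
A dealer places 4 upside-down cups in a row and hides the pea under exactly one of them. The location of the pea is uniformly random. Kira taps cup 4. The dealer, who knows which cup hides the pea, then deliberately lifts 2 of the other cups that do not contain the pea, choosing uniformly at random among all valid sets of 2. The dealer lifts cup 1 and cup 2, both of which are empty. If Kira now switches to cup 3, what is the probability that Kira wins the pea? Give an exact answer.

Consider each possible location of the pea in turn.
If it is under either of cups 1 and 2 (prior 1/4 each): that cup was opened and seen not to hold the prize — ruled out; weight (1/4)·0 = 0 each.
If it is under cup 3 (prior 1/4): the dealer has no choice, probability 1; weight (1/4)·1 = 1/4.
If it is under cup 4 (prior 1/4): the dealer has 3 equally likely choices, so probability 1/3; weight (1/4)·(1/3) = 1/12.
The weights sum to 1/3.
So P(the pea under cup 3 | the dealer opened cup 1 and cup 2) = (1/4) / (1/3) = 3/4.

3/4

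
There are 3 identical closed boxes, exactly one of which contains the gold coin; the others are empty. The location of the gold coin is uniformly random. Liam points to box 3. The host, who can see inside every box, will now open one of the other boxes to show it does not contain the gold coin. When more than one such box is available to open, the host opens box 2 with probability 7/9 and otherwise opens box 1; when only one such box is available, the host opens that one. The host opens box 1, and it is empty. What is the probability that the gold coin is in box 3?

Apply Bayes' rule, conditioning on where the gold coin actually is.
If it is in box 1 (prior 1/3): the host opened box 1, so this case is ruled out; weight (1/3)·0 = 0.
If it is in box 2 (prior 1/3): only box 1 is available, probability 1; weight (1/3)·1 = 1/3.
If it is in box 3 (prior 1/3): box 2 is available but not opened, probability 2/9; weight (1/3)·(2/9) = 2/27.
The weights sum to 11/27.
So P(the gold coin in box 3 | the host opened box 1) = (2/27) / (11/27) = 2/11.

2/11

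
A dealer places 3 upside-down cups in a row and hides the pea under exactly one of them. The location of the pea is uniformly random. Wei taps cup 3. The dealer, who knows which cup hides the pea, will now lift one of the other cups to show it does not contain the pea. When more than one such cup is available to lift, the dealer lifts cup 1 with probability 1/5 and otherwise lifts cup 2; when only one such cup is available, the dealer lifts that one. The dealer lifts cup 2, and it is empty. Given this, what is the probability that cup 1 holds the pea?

5/9

Condition on the true location of the pea.
If it is under cup 1 (prior 1/3): only cup 2 is available, probability 1; weight (1/3)·1 = 1/3.
If it is under cup 2 (prior 1/3): the dealer opened cup 2, so this case is ruled out; weight (1/3)·0 = 0.
If it is under cup 3 (prior 1/3): cup 1 is available but not opened, probability 4/5; weight (1/3)·(4/5) = 4/15.
The weights sum to 3/5.
So P(the pea under cup 1 | the dealer opened cup 2) = (1/3) / (3/5) = 5/9.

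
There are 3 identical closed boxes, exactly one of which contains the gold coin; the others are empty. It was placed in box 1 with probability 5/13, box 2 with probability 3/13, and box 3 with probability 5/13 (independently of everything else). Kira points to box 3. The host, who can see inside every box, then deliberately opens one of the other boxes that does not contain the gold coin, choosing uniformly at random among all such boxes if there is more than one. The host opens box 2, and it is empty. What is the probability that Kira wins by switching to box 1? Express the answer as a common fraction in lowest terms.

Apply Bayes' rule, conditioning on where the gold coin actually is.
If it is in box 1 (prior 5/13): the host has no choice, probability 1; weight (5/13)·1 = 5/13.
If it is in box 2 (prior 3/13): the host opened box 2, so this case is ruled out; weight (3/13)·0 = 0.
If it is in box 3 (prior 5/13): the host has 2 equally likely choices, so probability 1/2; weight (5/13)·(1/2) = 5/26.
The weights sum to 15/26.
So P(the gold coin in box 1 | the host opened box 2) = (5/13) / (15/26) = 2/3.

2/3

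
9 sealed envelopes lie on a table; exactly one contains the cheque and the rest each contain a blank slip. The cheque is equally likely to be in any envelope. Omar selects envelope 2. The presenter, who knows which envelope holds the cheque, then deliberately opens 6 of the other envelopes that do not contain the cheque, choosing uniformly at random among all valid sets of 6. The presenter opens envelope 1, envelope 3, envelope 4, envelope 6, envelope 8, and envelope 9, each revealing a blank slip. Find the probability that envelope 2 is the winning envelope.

1/9

Condition on the true location of the cheque.
If it is in any of envelopes 1, 3, 4, 6, 8, and 9 (prior 1/9 each): that envelope was opened and seen not to hold the prize — ruled out; weight (1/9)·0 = 0 each.
If it is in envelope 2 (prior 1/9): the presenter has 28 equally likely choices, so probability 1/28; weight (1/9)·(1/28) = 1/252.
If it is in either of envelopes 5 and 7 (prior 1/9 each): the presenter has 7 equally likely choices, so probability 1/7; weight (1/9)·(1/7) = 1/63 each.
The weights sum to 1/28.
So P(the cheque in envelope 2 | the presenter opened envelope 1, envelope 3, envelope 4, envelope 6, envelope 8, and envelope 9) = (1/252) / (1/28) = 1/9.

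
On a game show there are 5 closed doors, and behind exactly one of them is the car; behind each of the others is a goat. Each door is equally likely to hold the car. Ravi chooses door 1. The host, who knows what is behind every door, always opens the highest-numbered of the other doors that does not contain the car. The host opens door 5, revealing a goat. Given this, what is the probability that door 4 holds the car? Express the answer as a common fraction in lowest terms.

1/4

Apply Bayes' rule, conditioning on where the car actually is.
If it is behind any of doors 1, 2, 3, and 4 (prior 1/5 each): door 5 is the highest-numbered option available, probability 1; weight (1/5)·1 = 1/5 each.
If it is behind door 5 (prior 1/5): the host opened door 5, so this case is ruled out; weight (1/5)·0 = 0.
The weights sum to 4/5.
So P(the car behind door 4 | the host opened door 5) = (1/5) / (4/5) = 1/4.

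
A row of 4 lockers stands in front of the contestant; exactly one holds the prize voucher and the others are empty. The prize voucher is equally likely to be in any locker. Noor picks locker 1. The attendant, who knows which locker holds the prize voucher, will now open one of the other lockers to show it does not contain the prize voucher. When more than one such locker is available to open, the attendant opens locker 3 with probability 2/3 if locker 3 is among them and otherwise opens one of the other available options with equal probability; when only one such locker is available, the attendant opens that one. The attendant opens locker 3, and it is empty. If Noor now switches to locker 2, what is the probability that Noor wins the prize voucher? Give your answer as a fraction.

Consider each possible location of the prize voucher in turn.
If it is in any of lockers 1, 2, and 4 (prior 1/4 each): locker 3 is available, opened with probability 2/3; weight (1/4)·(2/3) = 1/6 each.
If it is in locker 3 (prior 1/4): the attendant opened locker 3, so this case is ruled out; weight (1/4)·0 = 0.
The weights sum to 1/2.
So P(the prize voucher in locker 2 | the attendant opened locker 3) = (1/6) / (1/2) = 1/3.

1/3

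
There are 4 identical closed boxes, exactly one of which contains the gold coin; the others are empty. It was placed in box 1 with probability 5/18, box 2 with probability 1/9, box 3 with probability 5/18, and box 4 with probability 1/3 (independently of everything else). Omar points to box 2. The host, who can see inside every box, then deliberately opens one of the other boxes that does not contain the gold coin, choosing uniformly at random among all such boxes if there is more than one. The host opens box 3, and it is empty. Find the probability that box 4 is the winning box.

18/37

Consider each possible location of the gold coin in turn.
If it is in box 1 (prior 5/18): the host has 2 equally likely choices, so probability 1/2; weight (5/18)·(1/2) = 5/36.
If it is in box 2 (prior 1/9): the host has 3 equally likely choices, so probability 1/3; weight (1/9)·(1/3) = 1/27.
If it is in box 3 (prior 5/18): the host opened box 3, so this case is ruled out; weight (5/18)·0 = 0.
If it is in box 4 (prior 1/3): the host has 2 equally likely choices, so probability 1/2; weight (1/3)·(1/2) = 1/6.
The weights sum to 37/108.
So P(the gold coin in box 4 | the host opened box 3) = (1/6) / (37/108) = 18/37.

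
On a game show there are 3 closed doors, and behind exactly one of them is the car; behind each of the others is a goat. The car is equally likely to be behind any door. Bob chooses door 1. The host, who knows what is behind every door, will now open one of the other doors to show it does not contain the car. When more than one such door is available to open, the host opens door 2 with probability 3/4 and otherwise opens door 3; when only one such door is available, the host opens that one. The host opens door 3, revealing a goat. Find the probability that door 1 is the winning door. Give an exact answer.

Apply Bayes' rule, conditioning on where the car actually is.
If it is behind door 1 (prior 1/3): door 2 is available but not opened, probability 1/4; weight (1/3)·(1/4) = 1/12.
If it is behind door 2 (prior 1/3): only door 3 is available, probability 1; weight (1/3)·1 = 1/3.
If it is behind door 3 (prior 1/3): the host opened door 3, so this case is ruled out; weight (1/3)·0 = 0.
The weights sum to 5/12.
So P(the car behind door 1 | the host opened door 3) = (1/12) / (5/12) = 1/5.

1/5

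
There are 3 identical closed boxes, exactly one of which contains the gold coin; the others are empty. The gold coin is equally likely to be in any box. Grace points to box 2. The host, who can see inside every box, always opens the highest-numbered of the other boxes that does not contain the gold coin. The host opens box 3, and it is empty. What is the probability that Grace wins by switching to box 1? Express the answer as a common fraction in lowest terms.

Condition on the true location of the gold coin.
If it is in either of boxes 1 and 2 (prior 1/3 each): box 3 is the highest-numbered option available, probability 1; weight (1/3)·1 = 1/3 each.
If it is in box 3 (prior 1/3): the host opened box 3, so this case is ruled out; weight (1/3)·0 = 0.
The weights sum to 2/3.
So P(the gold coin in box 1 | the host opened box 3) = (1/3) / (2/3) = 1/2.

1/2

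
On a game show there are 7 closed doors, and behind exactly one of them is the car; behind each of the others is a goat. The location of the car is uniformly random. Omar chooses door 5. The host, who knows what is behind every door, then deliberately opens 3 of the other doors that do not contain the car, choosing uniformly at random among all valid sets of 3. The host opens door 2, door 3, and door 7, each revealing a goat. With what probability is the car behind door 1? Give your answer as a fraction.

2/7

Apply Bayes' rule, conditioning on where the car actually is.
If it is behind any of doors 1, 4, and 6 (prior 1/7 each): the host has 10 equally likely choices, so probability 1/10; weight (1/7)·(1/10) = 1/70 each.
If it is behind any of doors 2, 3, and 7 (prior 1/7 each): that door was opened and seen not to hold the prize — ruled out; weight (1/7)·0 = 0 each.
If it is behind door 5 (prior 1/7): the host has 20 equally likely choices, so probability 1/20; weight (1/7)·(1/20) = 1/140.
The weights sum to 1/20.
So P(the car behind door 1 | the host opened door 2, door 3, and door 7) = (1/70) / (1/20) = 2/7.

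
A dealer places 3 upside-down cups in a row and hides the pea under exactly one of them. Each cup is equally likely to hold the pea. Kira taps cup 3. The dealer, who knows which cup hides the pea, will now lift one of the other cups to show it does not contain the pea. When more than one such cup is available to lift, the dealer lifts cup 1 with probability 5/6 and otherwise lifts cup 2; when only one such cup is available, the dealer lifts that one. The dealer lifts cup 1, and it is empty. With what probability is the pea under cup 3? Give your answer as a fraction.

Consider each possible location of the pea in turn.
If it is under cup 1 (prior 1/3): the dealer opened cup 1, so this case is ruled out; weight (1/3)·0 = 0.
If it is under cup 2 (prior 1/3): only cup 1 is available, probability 1; weight (1/3)·1 = 1/3.
If it is under cup 3 (prior 1/3): cup 1 is available, opened with probability 5/6; weight (1/3)·(5/6) = 5/18.
The weights sum to 11/18.
So P(the pea under cup 3 | the dealer opened cup 1) = (5/18) / (11/18) = 5/11.

5/11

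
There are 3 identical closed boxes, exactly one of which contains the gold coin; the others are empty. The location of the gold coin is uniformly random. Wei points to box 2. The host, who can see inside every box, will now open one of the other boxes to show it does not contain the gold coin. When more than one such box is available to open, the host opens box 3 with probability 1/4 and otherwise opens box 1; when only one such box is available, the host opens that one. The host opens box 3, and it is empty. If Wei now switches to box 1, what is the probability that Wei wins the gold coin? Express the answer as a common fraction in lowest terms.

Condition on the true location of the gold coin.
If it is in box 1 (prior 1/3): only box 3 is available, probability 1; weight (1/3)·1 = 1/3.
If it is in box 2 (prior 1/3): box 3 is available, opened with probability 1/4; weight (1/3)·(1/4) = 1/12.
If it is in box 3 (prior 1/3): the host opened box 3, so this case is ruled out; weight (1/3)·0 = 0.
The weights sum to 5/12.
So P(the gold coin in box 1 | the host opened box 3) = (1/3) / (5/12) = 4/5.

4/5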